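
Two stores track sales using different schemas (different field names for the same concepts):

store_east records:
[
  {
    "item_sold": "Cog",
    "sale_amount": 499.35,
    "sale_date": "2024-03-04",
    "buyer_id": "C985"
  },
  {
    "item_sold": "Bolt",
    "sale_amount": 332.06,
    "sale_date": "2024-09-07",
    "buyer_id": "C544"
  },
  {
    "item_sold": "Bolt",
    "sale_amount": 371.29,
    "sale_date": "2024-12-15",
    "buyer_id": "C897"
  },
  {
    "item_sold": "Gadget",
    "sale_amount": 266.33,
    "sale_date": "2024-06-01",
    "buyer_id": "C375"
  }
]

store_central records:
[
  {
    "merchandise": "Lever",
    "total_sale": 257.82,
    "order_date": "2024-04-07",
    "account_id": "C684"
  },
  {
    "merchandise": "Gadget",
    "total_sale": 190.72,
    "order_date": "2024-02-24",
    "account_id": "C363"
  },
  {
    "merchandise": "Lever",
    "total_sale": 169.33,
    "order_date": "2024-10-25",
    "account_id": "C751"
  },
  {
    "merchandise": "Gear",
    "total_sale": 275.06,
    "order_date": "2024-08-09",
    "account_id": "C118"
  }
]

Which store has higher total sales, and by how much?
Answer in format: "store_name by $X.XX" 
store_east by $576.10

Schema mapping: "sale_amount" (store_east) = "total_sale" (store_central) = sale amount

Total for store_east: 1469.03
Total for store_central: 892.93

Difference: |1469.03 - 892.93| = 576.10
store_east has higher sales by $576.10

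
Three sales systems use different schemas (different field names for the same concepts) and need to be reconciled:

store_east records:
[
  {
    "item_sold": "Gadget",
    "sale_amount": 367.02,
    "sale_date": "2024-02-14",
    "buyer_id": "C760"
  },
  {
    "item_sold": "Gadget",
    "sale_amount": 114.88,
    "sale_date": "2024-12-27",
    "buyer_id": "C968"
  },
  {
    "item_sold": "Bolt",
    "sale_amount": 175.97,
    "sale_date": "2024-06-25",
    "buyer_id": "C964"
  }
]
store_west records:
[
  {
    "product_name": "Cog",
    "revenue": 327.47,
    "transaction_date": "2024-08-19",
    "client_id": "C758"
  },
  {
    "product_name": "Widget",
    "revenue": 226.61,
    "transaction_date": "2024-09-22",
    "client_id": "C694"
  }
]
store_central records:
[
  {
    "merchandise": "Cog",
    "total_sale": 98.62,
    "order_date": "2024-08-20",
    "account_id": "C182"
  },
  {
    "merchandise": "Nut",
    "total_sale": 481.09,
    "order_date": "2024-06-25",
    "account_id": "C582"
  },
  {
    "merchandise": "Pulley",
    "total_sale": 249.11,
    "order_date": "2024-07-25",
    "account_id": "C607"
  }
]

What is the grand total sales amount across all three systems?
2040.77

Schema reconciliation - all amount fields map to sale amount:

store_east (sale_amount): 657.87
store_west (revenue): 554.08
store_central (total_sale): 828.82

Grand total: 2040.77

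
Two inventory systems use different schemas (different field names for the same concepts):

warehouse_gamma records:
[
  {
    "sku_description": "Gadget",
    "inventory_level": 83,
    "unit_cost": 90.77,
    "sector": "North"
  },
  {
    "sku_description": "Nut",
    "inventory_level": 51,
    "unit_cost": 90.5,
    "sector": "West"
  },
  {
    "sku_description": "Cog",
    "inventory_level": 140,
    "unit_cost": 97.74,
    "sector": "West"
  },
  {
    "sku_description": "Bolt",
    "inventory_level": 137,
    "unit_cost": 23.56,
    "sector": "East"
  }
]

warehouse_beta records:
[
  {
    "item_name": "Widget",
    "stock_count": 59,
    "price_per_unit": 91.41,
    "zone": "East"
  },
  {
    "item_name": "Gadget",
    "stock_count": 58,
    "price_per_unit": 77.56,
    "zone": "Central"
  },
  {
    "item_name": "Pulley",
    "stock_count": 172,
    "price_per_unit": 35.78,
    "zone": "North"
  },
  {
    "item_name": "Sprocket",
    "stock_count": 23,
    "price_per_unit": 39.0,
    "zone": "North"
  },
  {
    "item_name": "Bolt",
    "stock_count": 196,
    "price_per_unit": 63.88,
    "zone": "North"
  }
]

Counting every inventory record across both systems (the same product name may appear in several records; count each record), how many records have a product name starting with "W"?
1

Schema mapping: "sku_description" (warehouse_gamma) = "item_name" (warehouse_beta) = product name

Records with product name starting with "W" in warehouse_gamma: 0
Records with product name starting with "W" in warehouse_beta: 1

Total: 0 + 1 = 1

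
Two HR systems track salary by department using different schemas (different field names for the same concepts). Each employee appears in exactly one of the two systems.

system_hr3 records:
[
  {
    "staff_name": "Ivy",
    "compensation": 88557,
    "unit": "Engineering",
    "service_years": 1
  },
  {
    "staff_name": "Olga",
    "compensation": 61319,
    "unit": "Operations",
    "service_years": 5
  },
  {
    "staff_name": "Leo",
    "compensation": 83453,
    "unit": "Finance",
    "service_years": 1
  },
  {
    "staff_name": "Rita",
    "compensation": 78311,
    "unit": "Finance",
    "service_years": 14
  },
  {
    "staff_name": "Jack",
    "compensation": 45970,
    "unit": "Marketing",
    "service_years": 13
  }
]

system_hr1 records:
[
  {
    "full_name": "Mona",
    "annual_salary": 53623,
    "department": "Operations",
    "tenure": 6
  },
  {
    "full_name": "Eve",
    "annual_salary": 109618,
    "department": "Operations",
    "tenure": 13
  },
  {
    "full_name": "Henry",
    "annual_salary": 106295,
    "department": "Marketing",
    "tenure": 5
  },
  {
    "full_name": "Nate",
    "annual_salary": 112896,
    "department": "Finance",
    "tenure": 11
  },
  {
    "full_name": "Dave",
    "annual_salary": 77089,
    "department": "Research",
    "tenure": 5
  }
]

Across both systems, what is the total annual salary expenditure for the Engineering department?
88557

Schema mappings:
- "unit" (system_hr3) = "department" (system_hr1) = department
- "compensation" (system_hr3) = "annual_salary" (system_hr1) = salary

Engineering salaries from system_hr3: 88557
Engineering salaries from system_hr1: 0

Total: 88557 + 0 = 88557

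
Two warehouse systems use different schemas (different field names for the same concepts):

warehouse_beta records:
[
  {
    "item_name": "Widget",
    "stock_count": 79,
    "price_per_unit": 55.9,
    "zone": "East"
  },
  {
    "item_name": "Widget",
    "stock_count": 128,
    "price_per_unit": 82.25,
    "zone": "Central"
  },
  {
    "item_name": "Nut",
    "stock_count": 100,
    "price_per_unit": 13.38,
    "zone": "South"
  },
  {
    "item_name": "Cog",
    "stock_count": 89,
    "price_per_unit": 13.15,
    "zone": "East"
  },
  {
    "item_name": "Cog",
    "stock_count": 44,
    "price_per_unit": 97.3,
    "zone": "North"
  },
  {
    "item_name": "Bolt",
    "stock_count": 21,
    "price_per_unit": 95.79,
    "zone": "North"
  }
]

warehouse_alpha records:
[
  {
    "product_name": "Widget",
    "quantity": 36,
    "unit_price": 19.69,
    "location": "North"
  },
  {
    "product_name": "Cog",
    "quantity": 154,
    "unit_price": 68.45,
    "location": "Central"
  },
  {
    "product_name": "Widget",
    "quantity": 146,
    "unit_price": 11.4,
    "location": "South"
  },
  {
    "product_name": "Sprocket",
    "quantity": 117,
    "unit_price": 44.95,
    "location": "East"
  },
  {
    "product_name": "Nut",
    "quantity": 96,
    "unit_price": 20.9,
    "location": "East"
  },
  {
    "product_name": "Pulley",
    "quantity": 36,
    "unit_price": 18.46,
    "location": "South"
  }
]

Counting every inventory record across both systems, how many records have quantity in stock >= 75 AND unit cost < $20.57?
3

Schema mappings:
- "stock_count" (warehouse_beta) = "quantity" (warehouse_alpha) = quantity
- "price_per_unit" (warehouse_beta) = "unit_price" (warehouse_alpha) = unit cost

Records meeting both conditions in warehouse_beta: 2
Records meeting both conditions in warehouse_alpha: 1

Total: 2 + 1 = 3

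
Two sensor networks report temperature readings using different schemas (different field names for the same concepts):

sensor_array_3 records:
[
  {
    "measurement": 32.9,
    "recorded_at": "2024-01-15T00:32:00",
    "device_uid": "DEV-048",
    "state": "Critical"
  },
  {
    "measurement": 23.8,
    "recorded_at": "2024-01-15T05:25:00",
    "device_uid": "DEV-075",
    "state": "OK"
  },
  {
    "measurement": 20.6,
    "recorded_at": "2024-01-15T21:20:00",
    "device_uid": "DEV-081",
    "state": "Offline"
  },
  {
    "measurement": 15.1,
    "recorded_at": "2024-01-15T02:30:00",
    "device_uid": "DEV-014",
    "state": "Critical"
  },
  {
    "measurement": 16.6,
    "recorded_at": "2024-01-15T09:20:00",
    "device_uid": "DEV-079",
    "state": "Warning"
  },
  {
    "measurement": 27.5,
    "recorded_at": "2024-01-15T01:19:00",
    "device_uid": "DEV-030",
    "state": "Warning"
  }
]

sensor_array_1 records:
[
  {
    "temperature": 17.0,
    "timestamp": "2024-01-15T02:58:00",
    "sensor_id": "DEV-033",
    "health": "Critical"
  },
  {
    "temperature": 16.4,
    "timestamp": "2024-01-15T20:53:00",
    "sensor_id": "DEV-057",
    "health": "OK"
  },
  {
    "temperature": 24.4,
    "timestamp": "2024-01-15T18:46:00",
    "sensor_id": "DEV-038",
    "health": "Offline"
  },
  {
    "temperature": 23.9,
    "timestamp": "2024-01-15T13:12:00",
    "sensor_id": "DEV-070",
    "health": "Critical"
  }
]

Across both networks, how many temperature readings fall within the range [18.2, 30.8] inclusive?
5

Schema mapping: "measurement" (sensor_array_3) = "temperature" (sensor_array_1) = temperature

Readings in [18.2, 30.8] from sensor_array_3: 3
Readings in [18.2, 30.8] from sensor_array_1: 2

Total count: 3 + 2 = 5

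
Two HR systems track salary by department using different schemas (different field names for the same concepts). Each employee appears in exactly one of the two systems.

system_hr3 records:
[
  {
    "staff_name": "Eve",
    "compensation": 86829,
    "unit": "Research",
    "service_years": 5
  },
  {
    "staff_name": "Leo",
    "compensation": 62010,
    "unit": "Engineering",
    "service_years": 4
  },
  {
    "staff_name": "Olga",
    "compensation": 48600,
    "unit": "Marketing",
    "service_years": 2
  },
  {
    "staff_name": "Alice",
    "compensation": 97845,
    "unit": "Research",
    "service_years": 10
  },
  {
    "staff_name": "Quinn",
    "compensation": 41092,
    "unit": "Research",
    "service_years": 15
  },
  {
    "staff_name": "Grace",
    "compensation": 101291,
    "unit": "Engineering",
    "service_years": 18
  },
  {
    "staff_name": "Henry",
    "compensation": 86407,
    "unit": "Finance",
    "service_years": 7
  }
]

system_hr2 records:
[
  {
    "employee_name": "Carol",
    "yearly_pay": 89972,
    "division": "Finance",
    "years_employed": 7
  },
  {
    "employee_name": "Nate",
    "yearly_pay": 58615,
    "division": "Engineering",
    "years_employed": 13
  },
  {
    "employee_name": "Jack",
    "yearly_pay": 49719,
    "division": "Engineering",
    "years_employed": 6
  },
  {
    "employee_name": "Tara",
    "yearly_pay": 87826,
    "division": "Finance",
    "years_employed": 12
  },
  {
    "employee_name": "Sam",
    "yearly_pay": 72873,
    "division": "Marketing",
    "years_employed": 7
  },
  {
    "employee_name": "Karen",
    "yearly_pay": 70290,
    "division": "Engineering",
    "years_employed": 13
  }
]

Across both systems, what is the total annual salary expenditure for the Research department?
225766

Schema mappings:
- "unit" (system_hr3) = "division" (system_hr2) = department
- "compensation" (system_hr3) = "yearly_pay" (system_hr2) = salary

Research salaries from system_hr3: 225766
Research salaries from system_hr2: 0

Total: 225766 + 0 = 225766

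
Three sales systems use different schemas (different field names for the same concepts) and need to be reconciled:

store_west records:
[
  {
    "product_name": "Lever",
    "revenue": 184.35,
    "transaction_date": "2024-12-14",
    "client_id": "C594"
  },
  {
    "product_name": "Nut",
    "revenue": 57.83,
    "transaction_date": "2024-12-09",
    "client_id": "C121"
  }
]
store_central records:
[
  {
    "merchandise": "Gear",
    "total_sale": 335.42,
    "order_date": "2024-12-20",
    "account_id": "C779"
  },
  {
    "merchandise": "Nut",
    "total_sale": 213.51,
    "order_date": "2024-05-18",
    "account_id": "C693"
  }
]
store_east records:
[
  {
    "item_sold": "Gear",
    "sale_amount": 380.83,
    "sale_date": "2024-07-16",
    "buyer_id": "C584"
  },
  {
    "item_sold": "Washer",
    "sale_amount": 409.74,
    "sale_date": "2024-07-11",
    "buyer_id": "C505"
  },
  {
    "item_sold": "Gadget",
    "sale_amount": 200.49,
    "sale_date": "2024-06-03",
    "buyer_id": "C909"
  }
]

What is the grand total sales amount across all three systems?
1782.17

Schema reconciliation - all amount fields map to sale amount:

store_west (revenue): 242.18
store_central (total_sale): 548.93
store_east (sale_amount): 991.06

Grand total: 1782.17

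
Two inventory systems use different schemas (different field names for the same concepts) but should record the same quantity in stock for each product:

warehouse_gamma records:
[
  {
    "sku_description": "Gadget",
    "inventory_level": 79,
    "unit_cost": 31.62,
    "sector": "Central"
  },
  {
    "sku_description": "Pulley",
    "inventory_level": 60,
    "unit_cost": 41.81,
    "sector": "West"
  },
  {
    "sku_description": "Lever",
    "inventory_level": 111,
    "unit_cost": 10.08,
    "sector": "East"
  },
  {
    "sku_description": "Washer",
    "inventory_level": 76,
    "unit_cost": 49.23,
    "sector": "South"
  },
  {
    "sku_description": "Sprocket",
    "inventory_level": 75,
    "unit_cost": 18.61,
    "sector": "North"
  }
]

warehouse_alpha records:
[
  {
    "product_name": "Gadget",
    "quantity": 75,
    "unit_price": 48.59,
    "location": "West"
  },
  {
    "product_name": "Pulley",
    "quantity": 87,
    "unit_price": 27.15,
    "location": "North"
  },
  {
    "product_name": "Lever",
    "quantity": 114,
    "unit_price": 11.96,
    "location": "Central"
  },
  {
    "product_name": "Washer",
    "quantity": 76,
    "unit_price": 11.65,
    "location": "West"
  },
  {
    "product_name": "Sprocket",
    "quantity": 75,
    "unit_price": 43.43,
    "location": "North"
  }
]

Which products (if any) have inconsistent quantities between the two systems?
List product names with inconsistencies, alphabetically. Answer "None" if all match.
Gadget, Lever, Pulley

Schema mappings:
- "sku_description" (warehouse_gamma) = "product_name" (warehouse_alpha) = product name
- "inventory_level" (warehouse_gamma) = "quantity" (warehouse_alpha) = quantity

Comparison:
  Gadget: 79 vs 75 - MISMATCH
  Pulley: 60 vs 87 - MISMATCH
  Lever: 111 vs 114 - MISMATCH
  Washer: 76 vs 76 - MATCH
  Sprocket: 75 vs 75 - MATCH

Products with inconsistencies: Gadget, Lever, Pulley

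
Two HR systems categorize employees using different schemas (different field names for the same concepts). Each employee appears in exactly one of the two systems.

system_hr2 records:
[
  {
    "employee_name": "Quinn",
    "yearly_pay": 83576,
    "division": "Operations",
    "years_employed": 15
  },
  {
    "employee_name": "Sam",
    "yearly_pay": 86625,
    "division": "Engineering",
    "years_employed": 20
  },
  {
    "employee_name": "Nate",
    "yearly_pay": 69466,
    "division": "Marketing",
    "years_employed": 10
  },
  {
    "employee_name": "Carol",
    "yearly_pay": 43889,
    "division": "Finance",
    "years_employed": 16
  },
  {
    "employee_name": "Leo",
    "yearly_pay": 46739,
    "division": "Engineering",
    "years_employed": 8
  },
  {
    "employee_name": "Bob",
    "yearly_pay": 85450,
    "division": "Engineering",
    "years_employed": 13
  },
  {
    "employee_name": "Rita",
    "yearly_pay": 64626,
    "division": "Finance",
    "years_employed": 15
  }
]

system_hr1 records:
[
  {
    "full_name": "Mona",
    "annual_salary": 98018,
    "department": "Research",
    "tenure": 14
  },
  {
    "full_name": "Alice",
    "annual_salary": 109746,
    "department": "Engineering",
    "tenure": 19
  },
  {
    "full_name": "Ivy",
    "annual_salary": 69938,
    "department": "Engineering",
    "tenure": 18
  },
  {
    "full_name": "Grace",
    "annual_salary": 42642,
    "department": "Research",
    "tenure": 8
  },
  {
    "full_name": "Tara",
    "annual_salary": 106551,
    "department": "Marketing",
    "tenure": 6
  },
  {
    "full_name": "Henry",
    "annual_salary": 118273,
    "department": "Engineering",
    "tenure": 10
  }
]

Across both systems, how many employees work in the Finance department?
2

Schema mapping: "division" (system_hr2) = "department" (system_hr1) = department

Finance employees in system_hr2: 2
Finance employees in system_hr1: 0

Total in Finance: 2 + 0 = 2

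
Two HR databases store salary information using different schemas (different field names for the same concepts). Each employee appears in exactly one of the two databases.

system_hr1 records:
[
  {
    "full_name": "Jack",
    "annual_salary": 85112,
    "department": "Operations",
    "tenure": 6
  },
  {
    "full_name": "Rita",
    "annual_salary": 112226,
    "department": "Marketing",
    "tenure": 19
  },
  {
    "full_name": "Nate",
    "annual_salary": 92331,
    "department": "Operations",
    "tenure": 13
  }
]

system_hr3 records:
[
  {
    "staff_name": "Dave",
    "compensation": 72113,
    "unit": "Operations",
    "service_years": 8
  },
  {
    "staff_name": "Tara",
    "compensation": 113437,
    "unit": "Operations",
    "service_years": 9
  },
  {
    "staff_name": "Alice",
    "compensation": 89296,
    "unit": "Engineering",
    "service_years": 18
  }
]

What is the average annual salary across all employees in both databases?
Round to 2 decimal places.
94085.83

Schema mapping: "annual_salary" (system_hr1) = "compensation" (system_hr3) = annual salary

All salaries: [85112, 112226, 92331, 72113, 113437, 89296]
Sum: 564515
Count: 6
Average: 564515 / 6 = 94085.83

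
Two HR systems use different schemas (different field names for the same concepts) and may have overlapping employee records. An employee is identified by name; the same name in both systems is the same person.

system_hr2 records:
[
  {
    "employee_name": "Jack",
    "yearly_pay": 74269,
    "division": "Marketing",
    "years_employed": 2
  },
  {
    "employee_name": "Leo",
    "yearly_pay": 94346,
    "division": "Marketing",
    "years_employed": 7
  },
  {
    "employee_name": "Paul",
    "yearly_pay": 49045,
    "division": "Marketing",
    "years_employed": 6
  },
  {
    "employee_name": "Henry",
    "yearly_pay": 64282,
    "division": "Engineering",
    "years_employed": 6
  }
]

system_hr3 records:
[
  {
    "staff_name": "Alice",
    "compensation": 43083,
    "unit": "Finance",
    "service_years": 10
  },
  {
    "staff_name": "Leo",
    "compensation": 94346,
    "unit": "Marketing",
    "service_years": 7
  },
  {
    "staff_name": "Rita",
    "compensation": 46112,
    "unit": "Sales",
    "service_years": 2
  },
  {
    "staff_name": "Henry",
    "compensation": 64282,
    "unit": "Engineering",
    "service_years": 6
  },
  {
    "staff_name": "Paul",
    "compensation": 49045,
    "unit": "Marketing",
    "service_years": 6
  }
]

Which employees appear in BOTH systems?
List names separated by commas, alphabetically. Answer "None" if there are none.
Henry, Leo, Paul

Schema mapping: "employee_name" (system_hr2) = "staff_name" (system_hr3) = employee name

Names in system_hr2: ['Henry', 'Jack', 'Leo', 'Paul']
Names in system_hr3: ['Alice', 'Henry', 'Leo', 'Paul', 'Rita']

Intersection: ['Henry', 'Leo', 'Paul']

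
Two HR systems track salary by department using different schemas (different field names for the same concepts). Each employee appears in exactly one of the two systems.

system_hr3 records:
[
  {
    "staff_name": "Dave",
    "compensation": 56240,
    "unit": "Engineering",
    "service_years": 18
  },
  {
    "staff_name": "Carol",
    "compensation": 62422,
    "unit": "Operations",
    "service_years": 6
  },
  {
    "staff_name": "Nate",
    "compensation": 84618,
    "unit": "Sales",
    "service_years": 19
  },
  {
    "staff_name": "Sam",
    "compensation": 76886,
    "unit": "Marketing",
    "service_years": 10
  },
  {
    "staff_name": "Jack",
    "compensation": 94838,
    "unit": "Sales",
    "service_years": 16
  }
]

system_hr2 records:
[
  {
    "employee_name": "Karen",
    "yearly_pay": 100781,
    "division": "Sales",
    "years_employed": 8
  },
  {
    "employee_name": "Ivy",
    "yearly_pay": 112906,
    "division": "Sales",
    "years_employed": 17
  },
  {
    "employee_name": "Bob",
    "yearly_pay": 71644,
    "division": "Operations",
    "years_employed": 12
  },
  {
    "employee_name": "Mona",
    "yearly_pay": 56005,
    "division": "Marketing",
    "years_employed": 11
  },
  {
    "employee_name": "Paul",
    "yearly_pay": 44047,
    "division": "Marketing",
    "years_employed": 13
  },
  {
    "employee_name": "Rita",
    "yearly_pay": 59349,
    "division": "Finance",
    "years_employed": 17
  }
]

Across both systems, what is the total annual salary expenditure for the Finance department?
59349

Schema mappings:
- "unit" (system_hr3) = "division" (system_hr2) = department
- "compensation" (system_hr3) = "yearly_pay" (system_hr2) = salary

Finance salaries from system_hr3: 0
Finance salaries from system_hr2: 59349

Total: 0 + 59349 = 59349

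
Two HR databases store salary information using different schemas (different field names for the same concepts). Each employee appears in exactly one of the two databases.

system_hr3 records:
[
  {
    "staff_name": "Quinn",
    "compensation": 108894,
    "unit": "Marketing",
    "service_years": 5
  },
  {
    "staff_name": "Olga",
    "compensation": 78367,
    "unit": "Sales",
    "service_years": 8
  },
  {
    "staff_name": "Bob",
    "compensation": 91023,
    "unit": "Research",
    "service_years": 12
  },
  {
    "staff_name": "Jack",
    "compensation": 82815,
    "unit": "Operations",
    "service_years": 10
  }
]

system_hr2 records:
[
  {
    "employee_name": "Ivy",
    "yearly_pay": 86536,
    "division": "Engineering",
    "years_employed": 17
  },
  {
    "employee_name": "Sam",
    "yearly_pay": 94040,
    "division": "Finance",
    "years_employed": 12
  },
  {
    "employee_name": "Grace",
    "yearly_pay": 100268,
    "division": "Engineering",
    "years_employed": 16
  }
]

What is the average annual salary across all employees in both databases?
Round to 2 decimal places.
91706.14

Schema mapping: "compensation" (system_hr3) = "yearly_pay" (system_hr2) = annual salary

All salaries: [108894, 78367, 91023, 82815, 86536, 94040, 100268]
Sum: 641943
Count: 7
Average: 641943 / 7 = 91706.14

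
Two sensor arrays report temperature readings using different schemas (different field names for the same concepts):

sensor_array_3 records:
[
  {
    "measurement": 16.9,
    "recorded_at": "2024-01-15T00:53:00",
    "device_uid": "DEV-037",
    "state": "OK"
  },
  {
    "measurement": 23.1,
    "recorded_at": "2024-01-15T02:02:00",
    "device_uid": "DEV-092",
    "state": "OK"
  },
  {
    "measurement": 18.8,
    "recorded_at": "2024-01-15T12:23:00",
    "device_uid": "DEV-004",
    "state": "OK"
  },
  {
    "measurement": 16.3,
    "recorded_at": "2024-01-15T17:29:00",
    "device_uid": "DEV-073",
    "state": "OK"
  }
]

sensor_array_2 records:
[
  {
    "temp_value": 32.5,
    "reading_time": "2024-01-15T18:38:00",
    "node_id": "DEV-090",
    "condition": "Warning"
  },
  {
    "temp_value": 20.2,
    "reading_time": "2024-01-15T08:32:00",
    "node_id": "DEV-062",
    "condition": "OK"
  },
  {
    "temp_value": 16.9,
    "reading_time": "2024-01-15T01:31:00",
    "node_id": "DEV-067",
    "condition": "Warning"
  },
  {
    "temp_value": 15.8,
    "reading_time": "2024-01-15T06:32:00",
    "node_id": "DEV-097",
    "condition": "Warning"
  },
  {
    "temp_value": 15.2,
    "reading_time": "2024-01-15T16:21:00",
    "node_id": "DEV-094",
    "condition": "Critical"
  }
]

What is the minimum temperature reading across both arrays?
15.2

Schema mapping: "measurement" (sensor_array_3) = "temp_value" (sensor_array_2) = temperature reading

Minimum in sensor_array_3: 16.3
Minimum in sensor_array_2: 15.2

Overall minimum: min(16.3, 15.2) = 15.2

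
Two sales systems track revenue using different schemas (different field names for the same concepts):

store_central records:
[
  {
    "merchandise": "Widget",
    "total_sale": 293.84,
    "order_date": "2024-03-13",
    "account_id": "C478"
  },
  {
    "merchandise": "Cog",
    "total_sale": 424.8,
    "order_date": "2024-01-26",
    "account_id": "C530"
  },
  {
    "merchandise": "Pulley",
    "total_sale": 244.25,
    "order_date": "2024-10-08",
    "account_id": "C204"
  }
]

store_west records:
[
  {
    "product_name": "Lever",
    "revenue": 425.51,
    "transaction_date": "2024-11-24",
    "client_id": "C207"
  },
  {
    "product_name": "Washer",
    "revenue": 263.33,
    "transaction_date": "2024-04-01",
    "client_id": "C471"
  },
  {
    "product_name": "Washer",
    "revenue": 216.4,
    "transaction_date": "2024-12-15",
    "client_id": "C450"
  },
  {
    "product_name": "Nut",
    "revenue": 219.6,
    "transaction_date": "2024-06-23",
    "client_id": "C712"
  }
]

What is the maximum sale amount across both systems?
425.51

Reconcile: "total_sale" (store_central) = "revenue" (store_west) = sale amount

Maximum in store_central: 424.8
Maximum in store_west: 425.51

Overall maximum: max(424.8, 425.51) = 425.51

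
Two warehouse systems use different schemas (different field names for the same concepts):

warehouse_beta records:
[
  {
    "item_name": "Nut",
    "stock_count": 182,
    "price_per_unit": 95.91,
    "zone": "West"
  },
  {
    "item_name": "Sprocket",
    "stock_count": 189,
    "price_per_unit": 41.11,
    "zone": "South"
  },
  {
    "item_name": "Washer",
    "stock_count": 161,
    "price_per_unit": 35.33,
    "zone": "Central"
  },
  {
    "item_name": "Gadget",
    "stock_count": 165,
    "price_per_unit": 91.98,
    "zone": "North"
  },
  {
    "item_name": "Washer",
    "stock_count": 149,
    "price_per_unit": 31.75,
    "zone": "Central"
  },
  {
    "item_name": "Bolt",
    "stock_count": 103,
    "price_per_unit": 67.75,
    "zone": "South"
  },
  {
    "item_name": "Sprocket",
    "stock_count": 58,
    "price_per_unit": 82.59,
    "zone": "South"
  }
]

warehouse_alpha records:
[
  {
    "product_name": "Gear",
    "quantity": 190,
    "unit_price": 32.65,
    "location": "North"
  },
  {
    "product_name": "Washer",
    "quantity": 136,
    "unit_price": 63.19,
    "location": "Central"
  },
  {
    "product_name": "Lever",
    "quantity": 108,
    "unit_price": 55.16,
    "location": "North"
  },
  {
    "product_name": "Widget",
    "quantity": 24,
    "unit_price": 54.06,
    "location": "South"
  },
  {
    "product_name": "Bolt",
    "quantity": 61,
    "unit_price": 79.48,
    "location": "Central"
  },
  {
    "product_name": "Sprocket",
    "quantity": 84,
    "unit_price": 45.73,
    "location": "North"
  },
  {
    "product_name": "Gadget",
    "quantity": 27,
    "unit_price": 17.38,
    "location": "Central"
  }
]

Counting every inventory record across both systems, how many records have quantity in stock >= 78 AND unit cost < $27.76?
0

Schema mappings:
- "stock_count" (warehouse_beta) = "quantity" (warehouse_alpha) = quantity
- "price_per_unit" (warehouse_beta) = "unit_price" (warehouse_alpha) = unit cost

Records meeting both conditions in warehouse_beta: 0
Records meeting both conditions in warehouse_alpha: 0

Total: 0 + 0 = 0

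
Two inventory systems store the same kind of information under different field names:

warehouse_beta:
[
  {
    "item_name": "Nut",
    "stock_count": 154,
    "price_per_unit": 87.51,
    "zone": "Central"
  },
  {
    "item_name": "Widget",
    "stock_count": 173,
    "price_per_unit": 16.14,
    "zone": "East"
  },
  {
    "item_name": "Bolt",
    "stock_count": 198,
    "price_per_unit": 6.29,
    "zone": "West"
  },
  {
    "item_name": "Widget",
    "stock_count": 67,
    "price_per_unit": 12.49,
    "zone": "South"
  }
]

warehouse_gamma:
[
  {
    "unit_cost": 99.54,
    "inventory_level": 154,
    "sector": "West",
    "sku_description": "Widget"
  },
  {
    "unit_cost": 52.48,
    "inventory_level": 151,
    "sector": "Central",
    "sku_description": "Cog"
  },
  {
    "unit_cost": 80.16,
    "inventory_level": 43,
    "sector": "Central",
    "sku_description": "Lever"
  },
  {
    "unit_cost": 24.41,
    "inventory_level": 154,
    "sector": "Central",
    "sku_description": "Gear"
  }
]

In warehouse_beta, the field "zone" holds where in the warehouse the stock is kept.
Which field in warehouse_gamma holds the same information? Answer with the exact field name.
sector

In warehouse_beta, "zone" holds where in the warehouse the stock is kept.
The fields in warehouse_gamma are: "unit_cost", "inventory_level", "sector", "sku_description".
"sector" is the match: the name refers to the same concept and its values are area labels (e.g. 'Central', 'West').
The other fields ("unit_cost", "inventory_level", "sku_description") hold different kinds of data.

So "zone" in warehouse_beta corresponds to "sector" in warehouse_gamma.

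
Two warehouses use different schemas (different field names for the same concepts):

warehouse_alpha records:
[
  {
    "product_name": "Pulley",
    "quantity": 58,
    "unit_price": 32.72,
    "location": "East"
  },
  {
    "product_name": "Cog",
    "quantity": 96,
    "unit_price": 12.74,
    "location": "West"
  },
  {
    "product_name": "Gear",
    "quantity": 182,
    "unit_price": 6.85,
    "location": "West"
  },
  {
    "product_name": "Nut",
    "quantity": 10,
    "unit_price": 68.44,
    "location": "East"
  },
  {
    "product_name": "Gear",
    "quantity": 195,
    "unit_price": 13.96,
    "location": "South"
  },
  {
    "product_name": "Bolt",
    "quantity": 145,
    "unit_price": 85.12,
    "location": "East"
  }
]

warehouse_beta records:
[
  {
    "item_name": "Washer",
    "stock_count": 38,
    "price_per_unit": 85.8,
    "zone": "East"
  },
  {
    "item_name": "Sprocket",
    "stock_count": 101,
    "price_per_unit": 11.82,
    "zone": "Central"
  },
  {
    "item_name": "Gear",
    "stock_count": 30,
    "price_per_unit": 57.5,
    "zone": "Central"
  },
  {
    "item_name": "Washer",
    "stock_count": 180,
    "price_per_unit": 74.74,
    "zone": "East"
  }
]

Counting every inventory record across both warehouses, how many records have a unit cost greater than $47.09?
5

Schema mapping: "unit_price" (warehouse_alpha) = "price_per_unit" (warehouse_beta) = unit cost

Records > $47.09 in warehouse_alpha: 2
Records > $47.09 in warehouse_beta: 3

Total count: 2 + 3 = 5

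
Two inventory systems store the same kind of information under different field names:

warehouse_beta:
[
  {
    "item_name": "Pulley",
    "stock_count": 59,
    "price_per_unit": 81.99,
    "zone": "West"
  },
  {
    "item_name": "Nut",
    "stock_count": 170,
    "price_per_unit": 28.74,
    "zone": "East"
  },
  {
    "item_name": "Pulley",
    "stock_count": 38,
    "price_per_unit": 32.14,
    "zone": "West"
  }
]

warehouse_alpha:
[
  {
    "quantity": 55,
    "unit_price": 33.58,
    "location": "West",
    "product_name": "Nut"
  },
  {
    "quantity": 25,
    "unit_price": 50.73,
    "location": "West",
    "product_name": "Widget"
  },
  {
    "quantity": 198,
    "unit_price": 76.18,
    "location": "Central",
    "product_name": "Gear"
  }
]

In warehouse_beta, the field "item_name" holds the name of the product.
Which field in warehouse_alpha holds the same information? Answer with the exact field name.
product_name

In warehouse_beta, "item_name" holds the name of the product.
The fields in warehouse_alpha are: "quantity", "unit_price", "location", "product_name".
"product_name" is the match: the name refers to the same concept and its values are product-name strings (e.g. 'Gear', 'Nut').
The other fields ("quantity", "unit_price", "location") hold different kinds of data.

So "item_name" in warehouse_beta corresponds to "product_name" in warehouse_alpha.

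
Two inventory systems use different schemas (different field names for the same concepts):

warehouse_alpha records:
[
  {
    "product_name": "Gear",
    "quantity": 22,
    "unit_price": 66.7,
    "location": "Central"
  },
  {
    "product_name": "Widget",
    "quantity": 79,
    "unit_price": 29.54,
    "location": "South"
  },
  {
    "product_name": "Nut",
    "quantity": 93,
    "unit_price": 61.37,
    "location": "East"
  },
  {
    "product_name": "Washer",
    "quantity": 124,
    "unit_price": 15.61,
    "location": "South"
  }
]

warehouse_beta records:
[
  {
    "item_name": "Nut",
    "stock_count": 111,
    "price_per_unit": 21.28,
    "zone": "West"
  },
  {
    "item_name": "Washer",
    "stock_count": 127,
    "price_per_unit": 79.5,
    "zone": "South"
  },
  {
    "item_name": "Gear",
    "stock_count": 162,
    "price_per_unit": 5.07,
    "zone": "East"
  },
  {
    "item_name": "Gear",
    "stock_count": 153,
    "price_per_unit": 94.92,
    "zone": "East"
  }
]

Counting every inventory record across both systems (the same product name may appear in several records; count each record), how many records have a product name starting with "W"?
3

Schema mapping: "product_name" (warehouse_alpha) = "item_name" (warehouse_beta) = product name

Records with product name starting with "W" in warehouse_alpha: 2
Records with product name starting with "W" in warehouse_beta: 1

Total: 2 + 1 = 3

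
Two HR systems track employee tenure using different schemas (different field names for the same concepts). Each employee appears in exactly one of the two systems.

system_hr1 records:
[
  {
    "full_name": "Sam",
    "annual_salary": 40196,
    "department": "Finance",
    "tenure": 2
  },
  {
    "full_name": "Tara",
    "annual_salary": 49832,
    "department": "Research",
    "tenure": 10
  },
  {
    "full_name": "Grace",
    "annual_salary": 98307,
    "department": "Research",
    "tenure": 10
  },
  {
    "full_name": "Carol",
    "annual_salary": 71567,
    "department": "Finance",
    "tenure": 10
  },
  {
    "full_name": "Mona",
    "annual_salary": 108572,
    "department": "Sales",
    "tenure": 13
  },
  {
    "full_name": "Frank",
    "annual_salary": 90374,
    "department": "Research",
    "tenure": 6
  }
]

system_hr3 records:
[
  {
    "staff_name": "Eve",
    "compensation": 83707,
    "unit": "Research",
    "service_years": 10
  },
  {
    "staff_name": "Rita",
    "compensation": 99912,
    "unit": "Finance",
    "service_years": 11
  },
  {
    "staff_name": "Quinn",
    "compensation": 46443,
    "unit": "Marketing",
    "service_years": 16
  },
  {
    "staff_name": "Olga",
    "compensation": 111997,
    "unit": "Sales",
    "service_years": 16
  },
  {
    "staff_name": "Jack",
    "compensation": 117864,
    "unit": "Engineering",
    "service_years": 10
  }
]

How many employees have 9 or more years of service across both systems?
9

Reconcile schemas: "tenure" (system_hr1) = "service_years" (system_hr3) = years of service

From system_hr1: 4 employees with >= 9 years
From system_hr3: 5 employees with >= 9 years

Total: 4 + 5 = 9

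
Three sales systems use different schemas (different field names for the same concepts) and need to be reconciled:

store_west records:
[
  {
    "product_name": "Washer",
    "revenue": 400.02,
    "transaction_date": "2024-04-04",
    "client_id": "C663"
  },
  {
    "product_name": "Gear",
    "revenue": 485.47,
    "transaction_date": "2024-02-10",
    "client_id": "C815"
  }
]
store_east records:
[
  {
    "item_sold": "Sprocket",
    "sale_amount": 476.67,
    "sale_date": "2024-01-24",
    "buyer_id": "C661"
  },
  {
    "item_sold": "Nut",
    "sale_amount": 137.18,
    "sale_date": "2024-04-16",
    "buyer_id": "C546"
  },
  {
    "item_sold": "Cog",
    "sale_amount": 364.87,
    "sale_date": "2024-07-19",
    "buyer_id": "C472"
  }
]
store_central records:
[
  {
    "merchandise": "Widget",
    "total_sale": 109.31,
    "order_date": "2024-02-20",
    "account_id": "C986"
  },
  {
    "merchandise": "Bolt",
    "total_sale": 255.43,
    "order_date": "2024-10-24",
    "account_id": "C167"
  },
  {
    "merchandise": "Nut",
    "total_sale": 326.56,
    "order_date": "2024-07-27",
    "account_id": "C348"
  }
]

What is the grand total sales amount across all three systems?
2555.51

Schema reconciliation - all amount fields map to sale amount:

store_west (revenue): 885.49
store_east (sale_amount): 978.72
store_central (total_sale): 691.3

Grand total: 2555.51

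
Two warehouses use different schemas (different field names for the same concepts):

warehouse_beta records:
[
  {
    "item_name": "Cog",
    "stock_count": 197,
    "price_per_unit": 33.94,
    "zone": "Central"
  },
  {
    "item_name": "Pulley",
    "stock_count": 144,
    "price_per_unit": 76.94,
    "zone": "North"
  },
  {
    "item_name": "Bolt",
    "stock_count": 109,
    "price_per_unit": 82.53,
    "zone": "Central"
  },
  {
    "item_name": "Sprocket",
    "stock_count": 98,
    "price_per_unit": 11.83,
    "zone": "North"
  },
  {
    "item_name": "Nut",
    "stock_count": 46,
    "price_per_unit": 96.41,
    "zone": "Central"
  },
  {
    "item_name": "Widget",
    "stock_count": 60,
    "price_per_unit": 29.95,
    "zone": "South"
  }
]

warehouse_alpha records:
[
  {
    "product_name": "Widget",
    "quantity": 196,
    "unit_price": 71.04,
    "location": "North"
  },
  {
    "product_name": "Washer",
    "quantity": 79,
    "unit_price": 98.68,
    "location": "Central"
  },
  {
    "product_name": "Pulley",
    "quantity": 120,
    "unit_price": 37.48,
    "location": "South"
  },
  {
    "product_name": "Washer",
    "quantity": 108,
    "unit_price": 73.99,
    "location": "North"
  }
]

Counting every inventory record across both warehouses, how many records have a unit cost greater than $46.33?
6

Schema mapping: "price_per_unit" (warehouse_beta) = "unit_price" (warehouse_alpha) = unit cost

Records > $46.33 in warehouse_beta: 3
Records > $46.33 in warehouse_alpha: 3

Total count: 3 + 3 = 6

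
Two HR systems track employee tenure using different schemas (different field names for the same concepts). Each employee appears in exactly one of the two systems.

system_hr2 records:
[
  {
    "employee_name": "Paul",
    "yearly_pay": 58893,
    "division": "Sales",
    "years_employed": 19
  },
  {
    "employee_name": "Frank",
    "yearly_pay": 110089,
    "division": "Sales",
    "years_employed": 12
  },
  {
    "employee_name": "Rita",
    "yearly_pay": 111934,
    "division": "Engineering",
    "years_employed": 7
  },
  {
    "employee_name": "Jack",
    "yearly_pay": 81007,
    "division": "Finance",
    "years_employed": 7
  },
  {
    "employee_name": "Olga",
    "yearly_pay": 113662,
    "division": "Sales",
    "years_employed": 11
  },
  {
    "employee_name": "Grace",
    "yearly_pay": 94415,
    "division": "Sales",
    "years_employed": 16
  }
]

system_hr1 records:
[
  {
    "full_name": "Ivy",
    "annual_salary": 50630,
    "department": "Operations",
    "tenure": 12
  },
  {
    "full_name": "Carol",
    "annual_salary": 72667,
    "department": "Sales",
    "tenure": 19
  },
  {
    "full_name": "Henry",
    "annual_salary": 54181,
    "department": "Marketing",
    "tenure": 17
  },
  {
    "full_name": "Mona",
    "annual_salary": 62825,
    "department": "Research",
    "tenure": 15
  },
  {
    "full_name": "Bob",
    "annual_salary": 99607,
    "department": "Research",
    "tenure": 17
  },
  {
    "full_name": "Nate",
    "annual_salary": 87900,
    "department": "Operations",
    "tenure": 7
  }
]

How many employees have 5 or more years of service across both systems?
12

Reconcile schemas: "years_employed" (system_hr2) = "tenure" (system_hr1) = years of service

From system_hr2: 6 employees with >= 5 years
From system_hr1: 6 employees with >= 5 years

Total: 6 + 6 = 12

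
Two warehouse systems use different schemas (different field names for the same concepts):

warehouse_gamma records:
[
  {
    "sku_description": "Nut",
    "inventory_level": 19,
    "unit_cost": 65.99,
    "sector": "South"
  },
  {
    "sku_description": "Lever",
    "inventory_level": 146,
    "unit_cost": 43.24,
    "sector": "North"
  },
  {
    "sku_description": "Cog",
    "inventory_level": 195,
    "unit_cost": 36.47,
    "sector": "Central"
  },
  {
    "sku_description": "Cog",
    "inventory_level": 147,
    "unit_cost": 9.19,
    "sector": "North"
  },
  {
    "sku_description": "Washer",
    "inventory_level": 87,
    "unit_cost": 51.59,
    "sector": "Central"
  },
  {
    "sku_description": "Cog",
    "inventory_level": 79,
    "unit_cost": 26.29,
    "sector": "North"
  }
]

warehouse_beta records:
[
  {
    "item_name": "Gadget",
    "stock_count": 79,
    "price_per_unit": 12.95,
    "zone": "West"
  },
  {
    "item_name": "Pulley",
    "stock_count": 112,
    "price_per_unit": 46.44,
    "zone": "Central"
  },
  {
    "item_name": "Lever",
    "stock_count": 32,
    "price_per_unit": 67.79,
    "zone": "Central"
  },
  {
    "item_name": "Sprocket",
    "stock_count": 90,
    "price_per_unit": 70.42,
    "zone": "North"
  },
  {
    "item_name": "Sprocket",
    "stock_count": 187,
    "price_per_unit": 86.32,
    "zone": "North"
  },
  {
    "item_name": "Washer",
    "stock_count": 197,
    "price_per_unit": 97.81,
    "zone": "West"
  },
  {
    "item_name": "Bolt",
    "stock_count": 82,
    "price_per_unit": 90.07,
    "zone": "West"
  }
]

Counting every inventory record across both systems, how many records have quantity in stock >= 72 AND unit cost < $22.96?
2

Schema mappings:
- "inventory_level" (warehouse_gamma) = "stock_count" (warehouse_beta) = quantity
- "unit_cost" (warehouse_gamma) = "price_per_unit" (warehouse_beta) = unit cost

Records meeting both conditions in warehouse_gamma: 1
Records meeting both conditions in warehouse_beta: 1

Total: 1 + 1 = 2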